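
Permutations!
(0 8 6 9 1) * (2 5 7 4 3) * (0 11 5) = [8, 11, 0, 2, 3, 7, 9, 4, 6, 1, 10, 5] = (0 8 6 9 1 11 5 7 4 3 2)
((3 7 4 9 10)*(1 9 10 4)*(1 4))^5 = (1 9)(3 7 4 10)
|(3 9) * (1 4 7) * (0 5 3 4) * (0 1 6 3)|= |(0 5)(3 9 4 7 6)|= 10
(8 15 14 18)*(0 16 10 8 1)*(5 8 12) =(0 16 10 12 5 8 15 14 18 1) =[16, 0, 2, 3, 4, 8, 6, 7, 15, 9, 12, 11, 5, 13, 18, 14, 10, 17, 1]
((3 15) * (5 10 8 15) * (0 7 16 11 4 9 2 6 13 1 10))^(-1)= ((0 7 16 11 4 9 2 6 13 1 10 8 15 3 5))^(-1)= (0 5 3 15 8 10 1 13 6 2 9 4 11 16 7)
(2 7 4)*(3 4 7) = (7)(2 3 4) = [0, 1, 3, 4, 2, 5, 6, 7]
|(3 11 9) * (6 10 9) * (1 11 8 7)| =|(1 11 6 10 9 3 8 7)| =8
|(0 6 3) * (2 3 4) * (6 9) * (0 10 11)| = 8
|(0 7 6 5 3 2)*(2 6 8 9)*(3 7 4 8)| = |(0 4 8 9 2)(3 6 5 7)| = 20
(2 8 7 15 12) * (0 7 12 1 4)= (0 7 15 1 4)(2 8 12)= [7, 4, 8, 3, 0, 5, 6, 15, 12, 9, 10, 11, 2, 13, 14, 1]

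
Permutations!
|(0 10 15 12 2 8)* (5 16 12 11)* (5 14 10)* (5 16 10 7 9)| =35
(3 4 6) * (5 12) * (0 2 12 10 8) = (0 2 12 5 10 8)(3 4 6) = [2, 1, 12, 4, 6, 10, 3, 7, 0, 9, 8, 11, 5]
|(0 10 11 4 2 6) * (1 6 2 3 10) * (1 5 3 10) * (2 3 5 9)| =|(0 9 2 3 1 6)(4 10 11)| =6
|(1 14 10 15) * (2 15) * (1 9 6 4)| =|(1 14 10 2 15 9 6 4)| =8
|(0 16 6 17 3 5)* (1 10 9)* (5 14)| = 21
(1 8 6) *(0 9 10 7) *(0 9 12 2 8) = (0 12 2 8 6 1)(7 9 10) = [12, 0, 8, 3, 4, 5, 1, 9, 6, 10, 7, 11, 2]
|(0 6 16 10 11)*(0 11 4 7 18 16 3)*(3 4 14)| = 9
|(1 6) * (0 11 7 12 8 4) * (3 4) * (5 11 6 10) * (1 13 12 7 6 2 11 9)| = 36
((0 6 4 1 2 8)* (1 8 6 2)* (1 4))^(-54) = ((0 2 6 1 4 8))^(-54) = (8)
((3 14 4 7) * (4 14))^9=((14)(3 4 7))^9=(14)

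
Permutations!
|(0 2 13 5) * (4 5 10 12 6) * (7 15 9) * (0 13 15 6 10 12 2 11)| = |(0 11)(2 15 9 7 6 4 5 13 12 10)| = 10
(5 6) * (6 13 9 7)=(5 13 9 7 6)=[0, 1, 2, 3, 4, 13, 5, 6, 8, 7, 10, 11, 12, 9]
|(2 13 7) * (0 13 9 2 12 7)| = |(0 13)(2 9)(7 12)| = 2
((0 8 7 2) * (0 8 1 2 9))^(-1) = ((0 1 2 8 7 9))^(-1) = (0 9 7 8 2 1)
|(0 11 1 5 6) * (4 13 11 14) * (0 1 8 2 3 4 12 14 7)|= |(0 7)(1 5 6)(2 3 4 13 11 8)(12 14)|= 6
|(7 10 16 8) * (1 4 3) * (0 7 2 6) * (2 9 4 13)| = |(0 7 10 16 8 9 4 3 1 13 2 6)| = 12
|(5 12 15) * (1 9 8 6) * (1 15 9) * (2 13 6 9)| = |(2 13 6 15 5 12)(8 9)| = 6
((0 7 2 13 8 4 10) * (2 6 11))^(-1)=(0 10 4 8 13 2 11 6 7)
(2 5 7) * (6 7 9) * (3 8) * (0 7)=[7, 1, 5, 8, 4, 9, 0, 2, 3, 6]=(0 7 2 5 9 6)(3 8)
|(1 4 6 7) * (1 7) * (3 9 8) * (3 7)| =|(1 4 6)(3 9 8 7)| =12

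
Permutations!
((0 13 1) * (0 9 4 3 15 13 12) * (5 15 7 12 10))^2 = ((0 10 5 15 13 1 9 4 3 7 12))^2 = (0 5 13 9 3 12 10 15 1 4 7)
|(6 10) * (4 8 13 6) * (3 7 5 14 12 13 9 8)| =|(3 7 5 14 12 13 6 10 4)(8 9)| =18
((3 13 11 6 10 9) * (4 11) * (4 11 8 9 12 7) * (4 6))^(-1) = (3 9 8 4 11 13)(6 7 12 10)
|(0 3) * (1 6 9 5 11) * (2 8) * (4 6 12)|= |(0 3)(1 12 4 6 9 5 11)(2 8)|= 14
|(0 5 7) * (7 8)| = |(0 5 8 7)| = 4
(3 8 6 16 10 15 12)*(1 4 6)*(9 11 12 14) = (1 4 6 16 10 15 14 9 11 12 3 8) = [0, 4, 2, 8, 6, 5, 16, 7, 1, 11, 15, 12, 3, 13, 9, 14, 10]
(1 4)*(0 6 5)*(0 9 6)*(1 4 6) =(1 6 5 9) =[0, 6, 2, 3, 4, 9, 5, 7, 8, 1]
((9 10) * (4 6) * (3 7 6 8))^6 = (10)(3 7 6 4 8)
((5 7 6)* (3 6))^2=(3 5)(6 7)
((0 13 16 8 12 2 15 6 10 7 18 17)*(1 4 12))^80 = (0 10 12 16 18 15 1)(2 8 17 6 4 13 7)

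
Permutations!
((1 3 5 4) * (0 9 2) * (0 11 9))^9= (11)(1 3 5 4)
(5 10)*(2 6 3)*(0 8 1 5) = (0 8 1 5 10)(2 6 3) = [8, 5, 6, 2, 4, 10, 3, 7, 1, 9, 0]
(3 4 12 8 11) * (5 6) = (3 4 12 8 11)(5 6) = [0, 1, 2, 4, 12, 6, 5, 7, 11, 9, 10, 3, 8]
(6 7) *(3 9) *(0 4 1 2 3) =(0 4 1 2 3 9)(6 7) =[4, 2, 3, 9, 1, 5, 7, 6, 8, 0]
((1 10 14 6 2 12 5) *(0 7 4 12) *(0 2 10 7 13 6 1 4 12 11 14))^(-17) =(0 10 6 13)(1 4 7 11 12 14 5)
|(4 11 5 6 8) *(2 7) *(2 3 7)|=|(3 7)(4 11 5 6 8)|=10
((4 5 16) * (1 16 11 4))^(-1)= (1 16)(4 11 5)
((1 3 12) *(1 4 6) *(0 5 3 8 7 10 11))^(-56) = ((0 5 3 12 4 6 1 8 7 10 11))^(-56) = (0 11 10 7 8 1 6 4 12 3 5)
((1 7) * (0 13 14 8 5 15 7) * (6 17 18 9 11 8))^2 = ((0 13 14 6 17 18 9 11 8 5 15 7 1))^2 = (0 14 17 9 8 15 1 13 6 18 11 5 7)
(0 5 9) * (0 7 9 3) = (0 5 3)(7 9) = [5, 1, 2, 0, 4, 3, 6, 9, 8, 7]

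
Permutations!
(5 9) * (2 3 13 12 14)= [0, 1, 3, 13, 4, 9, 6, 7, 8, 5, 10, 11, 14, 12, 2]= (2 3 13 12 14)(5 9)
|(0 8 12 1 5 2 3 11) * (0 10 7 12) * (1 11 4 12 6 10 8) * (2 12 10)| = 6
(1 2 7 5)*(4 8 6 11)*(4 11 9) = (11)(1 2 7 5)(4 8 6 9) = [0, 2, 7, 3, 8, 1, 9, 5, 6, 4, 10, 11]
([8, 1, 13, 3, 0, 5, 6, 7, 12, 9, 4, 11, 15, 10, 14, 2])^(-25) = [4, 1, 15, 3, 10, 5, 6, 7, 0, 9, 13, 11, 8, 2, 14, 12]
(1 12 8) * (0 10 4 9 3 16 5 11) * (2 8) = (0 10 4 9 3 16 5 11)(1 12 2 8) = [10, 12, 8, 16, 9, 11, 6, 7, 1, 3, 4, 0, 2, 13, 14, 15, 5]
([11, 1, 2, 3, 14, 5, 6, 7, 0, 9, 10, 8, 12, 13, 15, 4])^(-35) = (0 11 8)(4 14 15)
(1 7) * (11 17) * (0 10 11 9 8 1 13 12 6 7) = [10, 0, 2, 3, 4, 5, 7, 13, 1, 8, 11, 17, 6, 12, 14, 15, 16, 9] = (0 10 11 17 9 8 1)(6 7 13 12)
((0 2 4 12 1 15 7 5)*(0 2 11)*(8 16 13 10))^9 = ((0 11)(1 15 7 5 2 4 12)(8 16 13 10))^9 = (0 11)(1 7 2 12 15 5 4)(8 16 13 10)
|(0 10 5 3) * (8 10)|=5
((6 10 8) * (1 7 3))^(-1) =((1 7 3)(6 10 8))^(-1) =(1 3 7)(6 8 10)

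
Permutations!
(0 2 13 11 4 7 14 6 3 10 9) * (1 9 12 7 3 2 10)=(0 10 12 7 14 6 2 13 11 4 3 1 9)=[10, 9, 13, 1, 3, 5, 2, 14, 8, 0, 12, 4, 7, 11, 6]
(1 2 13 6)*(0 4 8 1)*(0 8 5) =(0 4 5)(1 2 13 6 8) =[4, 2, 13, 3, 5, 0, 8, 7, 1, 9, 10, 11, 12, 6]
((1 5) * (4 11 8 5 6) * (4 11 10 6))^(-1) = ((1 4 10 6 11 8 5))^(-1) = (1 5 8 11 6 10 4)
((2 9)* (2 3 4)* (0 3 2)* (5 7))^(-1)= ((0 3 4)(2 9)(5 7))^(-1)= (0 4 3)(2 9)(5 7)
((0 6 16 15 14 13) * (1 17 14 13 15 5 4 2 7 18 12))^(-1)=(0 13 15 14 17 1 12 18 7 2 4 5 16 6)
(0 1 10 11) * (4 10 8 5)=(0 1 8 5 4 10 11)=[1, 8, 2, 3, 10, 4, 6, 7, 5, 9, 11, 0]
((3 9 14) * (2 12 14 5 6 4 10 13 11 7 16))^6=((2 12 14 3 9 5 6 4 10 13 11 7 16))^6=(2 6 16 5 7 9 11 3 13 14 10 12 4)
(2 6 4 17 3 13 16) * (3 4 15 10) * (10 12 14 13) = [0, 1, 6, 10, 17, 5, 15, 7, 8, 9, 3, 11, 14, 16, 13, 12, 2, 4] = (2 6 15 12 14 13 16)(3 10)(4 17)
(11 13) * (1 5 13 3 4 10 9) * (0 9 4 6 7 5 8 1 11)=(0 9 11 3 6 7 5 13)(1 8)(4 10)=[9, 8, 2, 6, 10, 13, 7, 5, 1, 11, 4, 3, 12, 0]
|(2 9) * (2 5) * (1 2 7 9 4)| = |(1 2 4)(5 7 9)| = 3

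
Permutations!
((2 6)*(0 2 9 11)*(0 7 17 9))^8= ((0 2 6)(7 17 9 11))^8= (17)(0 6 2)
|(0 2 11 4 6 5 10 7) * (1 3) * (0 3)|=|(0 2 11 4 6 5 10 7 3 1)|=10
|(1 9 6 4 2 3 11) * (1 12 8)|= 9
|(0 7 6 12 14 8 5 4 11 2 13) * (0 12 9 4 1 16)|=|(0 7 6 9 4 11 2 13 12 14 8 5 1 16)|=14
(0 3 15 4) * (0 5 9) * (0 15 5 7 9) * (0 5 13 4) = [3, 1, 2, 13, 7, 5, 6, 9, 8, 15, 10, 11, 12, 4, 14, 0] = (0 3 13 4 7 9 15)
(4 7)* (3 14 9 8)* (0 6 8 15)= (0 6 8 3 14 9 15)(4 7)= [6, 1, 2, 14, 7, 5, 8, 4, 3, 15, 10, 11, 12, 13, 9, 0]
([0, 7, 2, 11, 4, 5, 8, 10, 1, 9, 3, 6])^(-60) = [0, 3, 2, 8, 4, 5, 7, 11, 10, 9, 6, 1]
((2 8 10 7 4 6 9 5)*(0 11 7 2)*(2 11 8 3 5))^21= ((0 8 10 11 7 4 6 9 2 3 5))^21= (0 5 3 2 9 6 4 7 11 10 8)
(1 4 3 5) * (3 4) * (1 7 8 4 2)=(1 3 5 7 8 4 2)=[0, 3, 1, 5, 2, 7, 6, 8, 4]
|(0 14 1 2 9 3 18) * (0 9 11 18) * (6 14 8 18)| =|(0 8 18 9 3)(1 2 11 6 14)| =5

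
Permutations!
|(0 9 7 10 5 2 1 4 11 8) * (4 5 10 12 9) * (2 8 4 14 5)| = 12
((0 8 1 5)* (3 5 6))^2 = ((0 8 1 6 3 5))^2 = (0 1 3)(5 8 6)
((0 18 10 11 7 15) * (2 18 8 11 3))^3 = ((0 8 11 7 15)(2 18 10 3))^3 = (0 7 8 15 11)(2 3 10 18)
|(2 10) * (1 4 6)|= 6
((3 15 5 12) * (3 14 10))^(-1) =((3 15 5 12 14 10))^(-1) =(3 10 14 12 5 15)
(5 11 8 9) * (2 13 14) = [0, 1, 13, 3, 4, 11, 6, 7, 9, 5, 10, 8, 12, 14, 2] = (2 13 14)(5 11 8 9)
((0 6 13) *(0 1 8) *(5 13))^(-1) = ((0 6 5 13 1 8))^(-1) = (0 8 1 13 5 6)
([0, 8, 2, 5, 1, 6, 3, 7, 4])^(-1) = (1 4 8)(3 6 5)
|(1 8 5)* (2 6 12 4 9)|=15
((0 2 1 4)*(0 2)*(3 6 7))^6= (7)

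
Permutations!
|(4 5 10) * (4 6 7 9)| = 6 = |(4 5 10 6 7 9)|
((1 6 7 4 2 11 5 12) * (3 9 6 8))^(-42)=((1 8 3 9 6 7 4 2 11 5 12))^(-42)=(1 3 6 4 11 12 8 9 7 2 5)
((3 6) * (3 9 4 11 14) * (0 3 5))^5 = ((0 3 6 9 4 11 14 5))^5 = (0 11 6 5 4 3 14 9)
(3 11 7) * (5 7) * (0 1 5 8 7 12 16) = (0 1 5 12 16)(3 11 8 7) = [1, 5, 2, 11, 4, 12, 6, 3, 7, 9, 10, 8, 16, 13, 14, 15, 0]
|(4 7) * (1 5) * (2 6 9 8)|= |(1 5)(2 6 9 8)(4 7)|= 4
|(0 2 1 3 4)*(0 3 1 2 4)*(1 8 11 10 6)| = 15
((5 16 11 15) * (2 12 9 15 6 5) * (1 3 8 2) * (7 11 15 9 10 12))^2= (1 8 7 6 16)(2 11 5 15 3)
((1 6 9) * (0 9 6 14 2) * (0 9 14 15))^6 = ((0 14 2 9 1 15))^6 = (15)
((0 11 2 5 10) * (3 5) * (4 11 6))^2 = ((0 6 4 11 2 3 5 10))^2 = (0 4 2 5)(3 10 6 11)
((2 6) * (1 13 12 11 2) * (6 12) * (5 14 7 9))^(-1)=((1 13 6)(2 12 11)(5 14 7 9))^(-1)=(1 6 13)(2 11 12)(5 9 7 14)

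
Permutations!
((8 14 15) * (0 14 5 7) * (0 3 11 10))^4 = ((0 14 15 8 5 7 3 11 10))^4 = (0 5 10 8 11 15 3 14 7)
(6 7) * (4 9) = (4 9)(6 7) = [0, 1, 2, 3, 9, 5, 7, 6, 8, 4]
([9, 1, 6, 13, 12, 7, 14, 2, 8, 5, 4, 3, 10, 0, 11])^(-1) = (0 13 3 11 14 6 2 7 5 9)(4 10 12)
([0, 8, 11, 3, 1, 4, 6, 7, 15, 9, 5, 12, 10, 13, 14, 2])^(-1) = [0, 4, 15, 3, 5, 10, 6, 7, 1, 9, 12, 2, 11, 13, 14, 8]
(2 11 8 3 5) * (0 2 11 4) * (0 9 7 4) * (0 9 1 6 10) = (0 2 9 7 4 1 6 10)(3 5 11 8) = [2, 6, 9, 5, 1, 11, 10, 4, 3, 7, 0, 8]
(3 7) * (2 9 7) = (2 9 7 3) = [0, 1, 9, 2, 4, 5, 6, 3, 8, 7]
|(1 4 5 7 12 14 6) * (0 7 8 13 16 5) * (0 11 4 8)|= |(0 7 12 14 6 1 8 13 16 5)(4 11)|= 10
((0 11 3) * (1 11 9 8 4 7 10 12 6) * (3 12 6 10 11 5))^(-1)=((0 9 8 4 7 11 12 10 6 1 5 3))^(-1)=(0 3 5 1 6 10 12 11 7 4 8 9)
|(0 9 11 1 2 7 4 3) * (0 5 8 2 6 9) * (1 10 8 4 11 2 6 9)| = 24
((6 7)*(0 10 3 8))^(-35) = (0 10 3 8)(6 7) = ((0 10 3 8)(6 7))^(-35)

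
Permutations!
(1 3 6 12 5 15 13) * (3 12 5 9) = (1 12 9 3 6 5 15 13) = [0, 12, 2, 6, 4, 15, 5, 7, 8, 3, 10, 11, 9, 1, 14, 13]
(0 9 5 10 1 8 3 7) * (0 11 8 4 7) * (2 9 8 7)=(0 8 3)(1 4 2 9 5 10)(7 11)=[8, 4, 9, 0, 2, 10, 6, 11, 3, 5, 1, 7]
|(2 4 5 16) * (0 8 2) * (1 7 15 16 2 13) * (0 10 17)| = 9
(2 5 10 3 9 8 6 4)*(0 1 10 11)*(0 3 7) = (0 1 10 7)(2 5 11 3 9 8 6 4) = [1, 10, 5, 9, 2, 11, 4, 0, 6, 8, 7, 3]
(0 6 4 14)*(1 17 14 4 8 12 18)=[6, 17, 2, 3, 4, 5, 8, 7, 12, 9, 10, 11, 18, 13, 0, 15, 16, 14, 1]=(0 6 8 12 18 1 17 14)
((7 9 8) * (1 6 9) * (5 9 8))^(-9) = (1 7 8 6)(5 9)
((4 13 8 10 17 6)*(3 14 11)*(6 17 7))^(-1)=((17)(3 14 11)(4 13 8 10 7 6))^(-1)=(17)(3 11 14)(4 6 7 10 8 13)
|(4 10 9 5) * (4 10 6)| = 6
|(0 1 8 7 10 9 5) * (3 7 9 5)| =|(0 1 8 9 3 7 10 5)| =8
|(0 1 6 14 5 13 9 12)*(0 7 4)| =10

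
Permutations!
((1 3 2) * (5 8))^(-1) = (1 2 3)(5 8)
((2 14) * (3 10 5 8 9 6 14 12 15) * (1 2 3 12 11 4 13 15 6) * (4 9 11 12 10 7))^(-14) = (1 2 12 6 14 3 7 4 13 15 10 5 8 11 9)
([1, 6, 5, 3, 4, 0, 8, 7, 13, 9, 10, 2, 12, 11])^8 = (13)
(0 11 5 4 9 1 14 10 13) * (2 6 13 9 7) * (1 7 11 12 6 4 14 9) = [12, 9, 4, 3, 11, 14, 13, 2, 8, 7, 1, 5, 6, 0, 10] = (0 12 6 13)(1 9 7 2 4 11 5 14 10)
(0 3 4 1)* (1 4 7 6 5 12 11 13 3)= (0 1)(3 7 6 5 12 11 13)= [1, 0, 2, 7, 4, 12, 5, 6, 8, 9, 10, 13, 11, 3]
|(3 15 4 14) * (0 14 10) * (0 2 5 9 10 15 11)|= 4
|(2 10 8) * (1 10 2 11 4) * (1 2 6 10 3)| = 6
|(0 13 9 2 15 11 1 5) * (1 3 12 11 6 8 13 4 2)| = 30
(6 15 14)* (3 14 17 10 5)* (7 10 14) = (3 7 10 5)(6 15 17 14) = [0, 1, 2, 7, 4, 3, 15, 10, 8, 9, 5, 11, 12, 13, 6, 17, 16, 14]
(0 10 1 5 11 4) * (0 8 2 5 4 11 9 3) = (11)(0 10 1 4 8 2 5 9 3) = [10, 4, 5, 0, 8, 9, 6, 7, 2, 3, 1, 11]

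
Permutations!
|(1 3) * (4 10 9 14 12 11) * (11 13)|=14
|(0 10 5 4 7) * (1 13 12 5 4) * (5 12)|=|(0 10 4 7)(1 13 5)|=12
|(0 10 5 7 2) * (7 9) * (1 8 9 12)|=|(0 10 5 12 1 8 9 7 2)|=9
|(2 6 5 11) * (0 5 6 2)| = |(0 5 11)| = 3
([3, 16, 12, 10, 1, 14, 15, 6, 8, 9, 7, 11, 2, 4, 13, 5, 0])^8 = [13, 5, 2, 4, 15, 10, 0, 16, 8, 9, 1, 11, 12, 6, 7, 3, 14]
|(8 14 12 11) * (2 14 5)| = 6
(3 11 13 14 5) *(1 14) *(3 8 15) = (1 14 5 8 15 3 11 13) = [0, 14, 2, 11, 4, 8, 6, 7, 15, 9, 10, 13, 12, 1, 5, 3]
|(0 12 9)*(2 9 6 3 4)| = |(0 12 6 3 4 2 9)| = 7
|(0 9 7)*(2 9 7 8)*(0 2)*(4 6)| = |(0 7 2 9 8)(4 6)| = 10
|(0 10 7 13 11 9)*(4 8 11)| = 8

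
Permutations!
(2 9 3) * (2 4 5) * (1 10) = (1 10)(2 9 3 4 5) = [0, 10, 9, 4, 5, 2, 6, 7, 8, 3, 1]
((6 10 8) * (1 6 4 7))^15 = (1 8)(4 6)(7 10)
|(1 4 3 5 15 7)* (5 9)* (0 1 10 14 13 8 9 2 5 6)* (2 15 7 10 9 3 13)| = 14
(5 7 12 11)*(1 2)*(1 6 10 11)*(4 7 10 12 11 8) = (1 2 6 12)(4 7 11 5 10 8) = [0, 2, 6, 3, 7, 10, 12, 11, 4, 9, 8, 5, 1]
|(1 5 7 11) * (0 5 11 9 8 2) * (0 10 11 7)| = 14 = |(0 5)(1 7 9 8 2 10 11)|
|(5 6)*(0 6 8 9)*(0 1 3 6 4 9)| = 8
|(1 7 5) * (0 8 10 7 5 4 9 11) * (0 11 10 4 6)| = 14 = |(11)(0 8 4 9 10 7 6)(1 5)|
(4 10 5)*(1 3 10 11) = [0, 3, 2, 10, 11, 4, 6, 7, 8, 9, 5, 1] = (1 3 10 5 4 11)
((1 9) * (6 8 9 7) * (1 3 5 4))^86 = (1 5 9 6)(3 8 7 4) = ((1 7 6 8 9 3 5 4))^86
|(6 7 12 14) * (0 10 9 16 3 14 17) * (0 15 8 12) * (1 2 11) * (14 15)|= |(0 10 9 16 3 15 8 12 17 14 6 7)(1 2 11)|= 12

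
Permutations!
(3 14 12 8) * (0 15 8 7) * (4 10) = (0 15 8 3 14 12 7)(4 10) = [15, 1, 2, 14, 10, 5, 6, 0, 3, 9, 4, 11, 7, 13, 12, 8]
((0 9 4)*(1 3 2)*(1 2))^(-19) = (0 4 9)(1 3)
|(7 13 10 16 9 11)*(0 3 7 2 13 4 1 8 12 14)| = 24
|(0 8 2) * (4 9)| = |(0 8 2)(4 9)| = 6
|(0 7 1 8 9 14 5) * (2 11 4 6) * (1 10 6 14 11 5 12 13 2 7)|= 33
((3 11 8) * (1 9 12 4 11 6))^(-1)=(1 6 3 8 11 4 12 9)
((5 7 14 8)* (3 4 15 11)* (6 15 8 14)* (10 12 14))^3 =(3 5 15 4 7 11 8 6)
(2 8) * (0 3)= (0 3)(2 8)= [3, 1, 8, 0, 4, 5, 6, 7, 2]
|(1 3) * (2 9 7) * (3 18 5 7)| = 7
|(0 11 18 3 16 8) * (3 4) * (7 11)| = |(0 7 11 18 4 3 16 8)| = 8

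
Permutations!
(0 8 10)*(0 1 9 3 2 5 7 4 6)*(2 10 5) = (0 8 5 7 4 6)(1 9 3 10) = [8, 9, 2, 10, 6, 7, 0, 4, 5, 3, 1]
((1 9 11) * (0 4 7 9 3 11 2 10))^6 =((0 4 7 9 2 10)(1 3 11))^6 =(11)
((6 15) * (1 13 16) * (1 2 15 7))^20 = (1 7 6 15 2 16 13)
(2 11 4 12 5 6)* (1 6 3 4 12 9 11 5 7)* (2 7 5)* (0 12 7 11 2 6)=(0 12 5 3 4 9 2 6 11 7 1)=[12, 0, 6, 4, 9, 3, 11, 1, 8, 2, 10, 7, 5]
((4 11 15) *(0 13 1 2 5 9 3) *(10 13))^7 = (0 3 9 5 2 1 13 10)(4 11 15)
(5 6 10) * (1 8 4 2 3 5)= (1 8 4 2 3 5 6 10)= [0, 8, 3, 5, 2, 6, 10, 7, 4, 9, 1]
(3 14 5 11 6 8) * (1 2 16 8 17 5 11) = (1 2 16 8 3 14 11 6 17 5) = [0, 2, 16, 14, 4, 1, 17, 7, 3, 9, 10, 6, 12, 13, 11, 15, 8, 5]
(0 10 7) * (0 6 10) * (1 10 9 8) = (1 10 7 6 9 8) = [0, 10, 2, 3, 4, 5, 9, 6, 1, 8, 7]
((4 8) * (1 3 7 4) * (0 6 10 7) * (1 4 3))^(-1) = ((0 6 10 7 3)(4 8))^(-1) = (0 3 7 10 6)(4 8)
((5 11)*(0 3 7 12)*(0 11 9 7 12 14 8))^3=(0 11 7)(3 5 14)(8 12 9)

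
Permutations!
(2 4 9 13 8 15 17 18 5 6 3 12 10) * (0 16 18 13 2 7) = (0 16 18 5 6 3 12 10 7)(2 4 9)(8 15 17 13) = [16, 1, 4, 12, 9, 6, 3, 0, 15, 2, 7, 11, 10, 8, 14, 17, 18, 13, 5]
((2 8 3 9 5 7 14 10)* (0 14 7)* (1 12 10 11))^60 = (0 10 5 12 9 1 3 11 8 14 2)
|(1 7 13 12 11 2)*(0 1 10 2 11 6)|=6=|(0 1 7 13 12 6)(2 10)|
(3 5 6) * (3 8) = (3 5 6 8) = [0, 1, 2, 5, 4, 6, 8, 7, 3]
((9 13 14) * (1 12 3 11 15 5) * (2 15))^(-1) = ((1 12 3 11 2 15 5)(9 13 14))^(-1) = (1 5 15 2 11 3 12)(9 14 13)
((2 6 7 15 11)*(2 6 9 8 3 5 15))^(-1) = ((2 9 8 3 5 15 11 6 7))^(-1) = (2 7 6 11 15 5 3 8 9)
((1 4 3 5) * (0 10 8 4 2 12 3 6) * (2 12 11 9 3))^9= (0 6 4 8 10)(1 2 9 5 12 11 3)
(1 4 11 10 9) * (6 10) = (1 4 11 6 10 9) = [0, 4, 2, 3, 11, 5, 10, 7, 8, 1, 9, 6]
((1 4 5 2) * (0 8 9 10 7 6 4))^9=(0 1 2 5 4 6 7 10 9 8)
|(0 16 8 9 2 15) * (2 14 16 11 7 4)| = 12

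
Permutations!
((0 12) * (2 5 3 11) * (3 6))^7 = ((0 12)(2 5 6 3 11))^7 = (0 12)(2 6 11 5 3)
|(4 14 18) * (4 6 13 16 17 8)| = 8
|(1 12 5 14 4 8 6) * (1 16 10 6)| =6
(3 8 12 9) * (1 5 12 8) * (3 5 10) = (1 10 3)(5 12 9) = [0, 10, 2, 1, 4, 12, 6, 7, 8, 5, 3, 11, 9]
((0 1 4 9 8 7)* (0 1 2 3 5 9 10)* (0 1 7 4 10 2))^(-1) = ((1 10)(2 3 5 9 8 4))^(-1) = (1 10)(2 4 8 9 5 3)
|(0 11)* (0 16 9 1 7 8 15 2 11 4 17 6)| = |(0 4 17 6)(1 7 8 15 2 11 16 9)| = 8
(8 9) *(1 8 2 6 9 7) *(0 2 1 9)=(0 2 6)(1 8 7 9)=[2, 8, 6, 3, 4, 5, 0, 9, 7, 1]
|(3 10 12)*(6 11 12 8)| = |(3 10 8 6 11 12)| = 6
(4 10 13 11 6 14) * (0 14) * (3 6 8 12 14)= (0 3 6)(4 10 13 11 8 12 14)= [3, 1, 2, 6, 10, 5, 0, 7, 12, 9, 13, 8, 14, 11, 4]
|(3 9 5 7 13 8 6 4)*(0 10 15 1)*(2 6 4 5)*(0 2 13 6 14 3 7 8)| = |(0 10 15 1 2 14 3 9 13)(4 7 6 5 8)| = 45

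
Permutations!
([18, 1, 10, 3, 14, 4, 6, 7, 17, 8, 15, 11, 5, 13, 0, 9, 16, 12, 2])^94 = [4, 1, 0, 3, 12, 17, 6, 7, 15, 10, 18, 11, 8, 13, 5, 2, 16, 9, 14]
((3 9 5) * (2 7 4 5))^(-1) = (2 9 3 5 4 7)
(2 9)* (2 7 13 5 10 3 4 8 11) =(2 9 7 13 5 10 3 4 8 11) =[0, 1, 9, 4, 8, 10, 6, 13, 11, 7, 3, 2, 12, 5]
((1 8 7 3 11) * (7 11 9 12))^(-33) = ((1 8 11)(3 9 12 7))^(-33) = (3 7 12 9)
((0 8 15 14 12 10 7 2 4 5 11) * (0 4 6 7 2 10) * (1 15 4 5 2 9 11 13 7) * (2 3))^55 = (0 6)(1 8)(2 12)(3 14)(4 15)(5 13 7 10 9 11)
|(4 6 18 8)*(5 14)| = |(4 6 18 8)(5 14)| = 4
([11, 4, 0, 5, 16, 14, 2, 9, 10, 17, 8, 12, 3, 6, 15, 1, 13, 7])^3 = (17)(0 3 15 16 2 12 14 4 6 11 5 1 13)(8 10)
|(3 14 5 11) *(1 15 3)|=|(1 15 3 14 5 11)|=6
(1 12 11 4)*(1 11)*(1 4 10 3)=(1 12 4 11 10 3)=[0, 12, 2, 1, 11, 5, 6, 7, 8, 9, 3, 10, 4]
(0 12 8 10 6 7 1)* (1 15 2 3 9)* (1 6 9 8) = (0 12 1)(2 3 8 10 9 6 7 15) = [12, 0, 3, 8, 4, 5, 7, 15, 10, 6, 9, 11, 1, 13, 14, 2]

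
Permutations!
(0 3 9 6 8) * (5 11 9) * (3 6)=[6, 1, 2, 5, 4, 11, 8, 7, 0, 3, 10, 9]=(0 6 8)(3 5 11 9)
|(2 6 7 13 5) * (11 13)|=6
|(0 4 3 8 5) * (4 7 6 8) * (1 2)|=10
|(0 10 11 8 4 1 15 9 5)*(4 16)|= |(0 10 11 8 16 4 1 15 9 5)|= 10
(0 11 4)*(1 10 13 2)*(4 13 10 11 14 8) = (0 14 8 4)(1 11 13 2) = [14, 11, 1, 3, 0, 5, 6, 7, 4, 9, 10, 13, 12, 2, 8]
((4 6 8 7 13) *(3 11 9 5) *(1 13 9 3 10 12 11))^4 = (1 8 10)(3 6 5)(4 9 11)(7 12 13)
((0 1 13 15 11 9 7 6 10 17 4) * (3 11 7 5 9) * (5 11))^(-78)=((0 1 13 15 7 6 10 17 4)(3 5 9 11))^(-78)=(0 15 10)(1 7 17)(3 9)(4 13 6)(5 11)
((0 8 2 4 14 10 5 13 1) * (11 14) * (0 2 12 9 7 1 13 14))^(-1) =(0 11 4 2 1 7 9 12 8)(5 10 14)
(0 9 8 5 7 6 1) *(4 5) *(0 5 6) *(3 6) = [9, 5, 2, 6, 3, 7, 1, 0, 4, 8] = (0 9 8 4 3 6 1 5 7)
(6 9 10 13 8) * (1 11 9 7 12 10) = [0, 11, 2, 3, 4, 5, 7, 12, 6, 1, 13, 9, 10, 8] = (1 11 9)(6 7 12 10 13 8)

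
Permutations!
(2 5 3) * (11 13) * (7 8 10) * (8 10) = (2 5 3)(7 10)(11 13) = [0, 1, 5, 2, 4, 3, 6, 10, 8, 9, 7, 13, 12, 11]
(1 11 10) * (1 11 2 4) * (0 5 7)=(0 5 7)(1 2 4)(10 11)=[5, 2, 4, 3, 1, 7, 6, 0, 8, 9, 11, 10]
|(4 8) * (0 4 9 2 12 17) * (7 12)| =8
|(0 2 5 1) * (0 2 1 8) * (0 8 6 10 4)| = 7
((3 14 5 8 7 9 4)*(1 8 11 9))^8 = (1 7 8)(3 5 9)(4 14 11)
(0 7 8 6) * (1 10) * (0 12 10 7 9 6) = (0 9 6 12 10 1 7 8) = [9, 7, 2, 3, 4, 5, 12, 8, 0, 6, 1, 11, 10]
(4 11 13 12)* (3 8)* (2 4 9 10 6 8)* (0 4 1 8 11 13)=[4, 8, 1, 2, 13, 5, 11, 7, 3, 10, 6, 0, 9, 12]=(0 4 13 12 9 10 6 11)(1 8 3 2)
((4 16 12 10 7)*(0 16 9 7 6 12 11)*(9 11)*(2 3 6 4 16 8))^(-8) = ((0 8 2 3 6 12 10 4 11)(7 16 9))^(-8) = (0 8 2 3 6 12 10 4 11)(7 16 9)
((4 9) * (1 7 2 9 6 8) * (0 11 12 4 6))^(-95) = ((0 11 12 4)(1 7 2 9 6 8))^(-95) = (0 11 12 4)(1 7 2 9 6 8)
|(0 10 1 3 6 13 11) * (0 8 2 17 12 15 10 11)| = |(0 11 8 2 17 12 15 10 1 3 6 13)| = 12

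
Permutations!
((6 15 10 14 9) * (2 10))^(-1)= (2 15 6 9 14 10)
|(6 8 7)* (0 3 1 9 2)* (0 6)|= |(0 3 1 9 2 6 8 7)|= 8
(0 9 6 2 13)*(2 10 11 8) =(0 9 6 10 11 8 2 13) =[9, 1, 13, 3, 4, 5, 10, 7, 2, 6, 11, 8, 12, 0]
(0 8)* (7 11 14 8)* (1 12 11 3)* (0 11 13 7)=(1 12 13 7 3)(8 11 14)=[0, 12, 2, 1, 4, 5, 6, 3, 11, 9, 10, 14, 13, 7, 8]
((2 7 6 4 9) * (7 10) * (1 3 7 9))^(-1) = (1 4 6 7 3)(2 9 10)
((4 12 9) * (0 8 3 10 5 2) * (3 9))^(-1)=(0 2 5 10 3 12 4 9 8)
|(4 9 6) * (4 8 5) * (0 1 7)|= |(0 1 7)(4 9 6 8 5)|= 15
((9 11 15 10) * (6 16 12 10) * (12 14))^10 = ((6 16 14 12 10 9 11 15))^10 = (6 14 10 11)(9 15 16 12)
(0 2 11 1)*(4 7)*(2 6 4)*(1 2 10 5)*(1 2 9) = (0 6 4 7 10 5 2 11 9 1) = [6, 0, 11, 3, 7, 2, 4, 10, 8, 1, 5, 9]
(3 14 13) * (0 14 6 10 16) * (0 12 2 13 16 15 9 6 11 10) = (0 14 16 12 2 13 3 11 10 15 9 6) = [14, 1, 13, 11, 4, 5, 0, 7, 8, 6, 15, 10, 2, 3, 16, 9, 12]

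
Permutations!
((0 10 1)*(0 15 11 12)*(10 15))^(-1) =(0 12 11 15)(1 10)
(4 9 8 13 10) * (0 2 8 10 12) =(0 2 8 13 12)(4 9 10) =[2, 1, 8, 3, 9, 5, 6, 7, 13, 10, 4, 11, 0, 12]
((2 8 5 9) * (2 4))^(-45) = ((2 8 5 9 4))^(-45) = (9)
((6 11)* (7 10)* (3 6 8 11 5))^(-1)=((3 6 5)(7 10)(8 11))^(-1)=(3 5 6)(7 10)(8 11)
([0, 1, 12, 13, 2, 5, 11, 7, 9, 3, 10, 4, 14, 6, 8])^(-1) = (2 4 11 6 13 3 9 8 14 12)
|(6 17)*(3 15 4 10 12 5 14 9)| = |(3 15 4 10 12 5 14 9)(6 17)| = 8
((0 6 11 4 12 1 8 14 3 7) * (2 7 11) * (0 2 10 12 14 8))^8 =((0 6 10 12 1)(2 7)(3 11 4 14))^8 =(14)(0 12 6 1 10)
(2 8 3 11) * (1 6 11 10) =(1 6 11 2 8 3 10) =[0, 6, 8, 10, 4, 5, 11, 7, 3, 9, 1, 2]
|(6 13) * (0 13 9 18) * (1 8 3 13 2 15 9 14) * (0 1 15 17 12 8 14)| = 40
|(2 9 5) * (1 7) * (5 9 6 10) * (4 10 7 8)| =|(1 8 4 10 5 2 6 7)| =8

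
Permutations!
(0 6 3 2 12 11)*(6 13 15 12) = (0 13 15 12 11)(2 6 3) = [13, 1, 6, 2, 4, 5, 3, 7, 8, 9, 10, 0, 11, 15, 14, 12]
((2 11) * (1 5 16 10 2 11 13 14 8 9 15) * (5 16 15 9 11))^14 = (1 13 5 10 8)(2 11 16 14 15)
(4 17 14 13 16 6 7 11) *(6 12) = [0, 1, 2, 3, 17, 5, 7, 11, 8, 9, 10, 4, 6, 16, 13, 15, 12, 14] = (4 17 14 13 16 12 6 7 11)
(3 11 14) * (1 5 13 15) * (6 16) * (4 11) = (1 5 13 15)(3 4 11 14)(6 16) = [0, 5, 2, 4, 11, 13, 16, 7, 8, 9, 10, 14, 12, 15, 3, 1, 6]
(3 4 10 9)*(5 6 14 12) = (3 4 10 9)(5 6 14 12) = [0, 1, 2, 4, 10, 6, 14, 7, 8, 3, 9, 11, 5, 13, 12]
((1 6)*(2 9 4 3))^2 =((1 6)(2 9 4 3))^2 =(2 4)(3 9)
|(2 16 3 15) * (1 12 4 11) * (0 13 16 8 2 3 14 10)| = 20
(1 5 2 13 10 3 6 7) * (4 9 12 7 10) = (1 5 2 13 4 9 12 7)(3 6 10) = [0, 5, 13, 6, 9, 2, 10, 1, 8, 12, 3, 11, 7, 4]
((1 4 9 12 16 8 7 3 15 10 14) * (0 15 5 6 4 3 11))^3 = ((0 15 10 14 1 3 5 6 4 9 12 16 8 7 11))^3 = (0 14 5 9 8)(1 6 12 7 15)(3 4 16 11 10)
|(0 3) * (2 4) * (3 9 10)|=|(0 9 10 3)(2 4)|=4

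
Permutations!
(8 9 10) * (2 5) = (2 5)(8 9 10) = [0, 1, 5, 3, 4, 2, 6, 7, 9, 10, 8]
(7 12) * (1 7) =[0, 7, 2, 3, 4, 5, 6, 12, 8, 9, 10, 11, 1] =(1 7 12)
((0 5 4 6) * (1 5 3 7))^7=((0 3 7 1 5 4 6))^7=(7)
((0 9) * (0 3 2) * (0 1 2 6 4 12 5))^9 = ((0 9 3 6 4 12 5)(1 2))^9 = (0 3 4 5 9 6 12)(1 2)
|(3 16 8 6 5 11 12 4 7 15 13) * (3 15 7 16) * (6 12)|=|(4 16 8 12)(5 11 6)(13 15)|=12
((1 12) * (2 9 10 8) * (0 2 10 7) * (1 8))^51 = (0 7 9 2)(1 10 8 12) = ((0 2 9 7)(1 12 8 10))^51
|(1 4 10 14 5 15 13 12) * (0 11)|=|(0 11)(1 4 10 14 5 15 13 12)|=8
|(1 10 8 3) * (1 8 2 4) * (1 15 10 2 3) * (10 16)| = |(1 2 4 15 16 10 3 8)| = 8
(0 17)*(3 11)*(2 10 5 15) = (0 17)(2 10 5 15)(3 11) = [17, 1, 10, 11, 4, 15, 6, 7, 8, 9, 5, 3, 12, 13, 14, 2, 16, 0]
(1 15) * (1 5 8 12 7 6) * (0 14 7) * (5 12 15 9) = (0 14 7 6 1 9 5 8 15 12) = [14, 9, 2, 3, 4, 8, 1, 6, 15, 5, 10, 11, 0, 13, 7, 12]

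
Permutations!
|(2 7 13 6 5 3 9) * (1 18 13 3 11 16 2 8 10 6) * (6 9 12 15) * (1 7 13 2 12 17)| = |(1 18 2 13 7 3 17)(5 11 16 12 15 6)(8 10 9)| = 42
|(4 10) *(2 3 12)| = |(2 3 12)(4 10)| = 6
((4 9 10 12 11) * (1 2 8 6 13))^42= (1 8 13 2 6)(4 10 11 9 12)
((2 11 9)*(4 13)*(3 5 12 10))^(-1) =(2 9 11)(3 10 12 5)(4 13)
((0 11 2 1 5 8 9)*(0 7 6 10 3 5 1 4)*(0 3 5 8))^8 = (0 6 8 2 5 7 3 11 10 9 4)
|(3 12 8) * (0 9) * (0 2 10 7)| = 15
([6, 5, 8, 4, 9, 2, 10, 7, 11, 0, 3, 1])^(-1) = (0 9 4 3 10 6)(1 11 8 2 5)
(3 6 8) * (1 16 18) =(1 16 18)(3 6 8) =[0, 16, 2, 6, 4, 5, 8, 7, 3, 9, 10, 11, 12, 13, 14, 15, 18, 17, 1]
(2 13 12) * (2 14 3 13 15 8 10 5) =(2 15 8 10 5)(3 13 12 14) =[0, 1, 15, 13, 4, 2, 6, 7, 10, 9, 5, 11, 14, 12, 3, 8]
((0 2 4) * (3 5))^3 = (3 5)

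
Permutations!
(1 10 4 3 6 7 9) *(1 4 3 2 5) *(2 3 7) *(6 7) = (1 10 6 2 5)(3 7 9 4) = [0, 10, 5, 7, 3, 1, 2, 9, 8, 4, 6]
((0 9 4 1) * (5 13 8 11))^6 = (0 4)(1 9)(5 8)(11 13)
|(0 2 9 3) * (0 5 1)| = |(0 2 9 3 5 1)| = 6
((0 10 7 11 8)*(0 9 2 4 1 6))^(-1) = (0 6 1 4 2 9 8 11 7 10)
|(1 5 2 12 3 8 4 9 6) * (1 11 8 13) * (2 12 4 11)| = |(1 5 12 3 13)(2 4 9 6)(8 11)| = 20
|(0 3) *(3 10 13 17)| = |(0 10 13 17 3)| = 5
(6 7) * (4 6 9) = (4 6 7 9) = [0, 1, 2, 3, 6, 5, 7, 9, 8, 4]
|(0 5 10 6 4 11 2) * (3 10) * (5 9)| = 9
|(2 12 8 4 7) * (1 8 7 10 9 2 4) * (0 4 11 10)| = 6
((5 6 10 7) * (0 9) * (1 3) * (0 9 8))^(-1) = (0 8)(1 3)(5 7 10 6) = ((0 8)(1 3)(5 6 10 7))^(-1)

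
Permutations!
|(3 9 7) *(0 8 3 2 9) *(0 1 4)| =15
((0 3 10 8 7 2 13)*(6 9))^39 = ((0 3 10 8 7 2 13)(6 9))^39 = (0 7 3 2 10 13 8)(6 9)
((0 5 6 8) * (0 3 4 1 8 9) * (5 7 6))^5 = ((0 7 6 9)(1 8 3 4))^5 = (0 7 6 9)(1 8 3 4)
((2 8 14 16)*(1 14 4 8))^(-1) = (1 2 16 14)(4 8)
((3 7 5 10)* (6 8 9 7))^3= ((3 6 8 9 7 5 10))^3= (3 9 10 8 5 6 7)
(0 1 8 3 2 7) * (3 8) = [1, 3, 7, 2, 4, 5, 6, 0, 8] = (8)(0 1 3 2 7)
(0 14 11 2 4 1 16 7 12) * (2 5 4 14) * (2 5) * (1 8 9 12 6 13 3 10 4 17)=(0 5 17 1 16 7 6 13 3 10 4 8 9 12)(2 14 11)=[5, 16, 14, 10, 8, 17, 13, 6, 9, 12, 4, 2, 0, 3, 11, 15, 7, 1]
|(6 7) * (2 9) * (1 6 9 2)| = |(1 6 7 9)| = 4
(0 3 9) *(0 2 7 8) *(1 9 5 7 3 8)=(0 8)(1 9 2 3 5 7)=[8, 9, 3, 5, 4, 7, 6, 1, 0, 2]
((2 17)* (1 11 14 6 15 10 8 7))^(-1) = ((1 11 14 6 15 10 8 7)(2 17))^(-1) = (1 7 8 10 15 6 14 11)(2 17)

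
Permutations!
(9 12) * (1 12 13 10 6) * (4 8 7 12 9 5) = [0, 9, 2, 3, 8, 4, 1, 12, 7, 13, 6, 11, 5, 10] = (1 9 13 10 6)(4 8 7 12 5)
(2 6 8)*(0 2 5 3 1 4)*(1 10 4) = (0 2 6 8 5 3 10 4) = [2, 1, 6, 10, 0, 3, 8, 7, 5, 9, 4]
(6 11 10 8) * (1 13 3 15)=(1 13 3 15)(6 11 10 8)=[0, 13, 2, 15, 4, 5, 11, 7, 6, 9, 8, 10, 12, 3, 14, 1]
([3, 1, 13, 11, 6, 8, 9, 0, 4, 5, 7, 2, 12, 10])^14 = [0, 1, 2, 3, 8, 9, 4, 7, 5, 6, 10, 11, 12, 13]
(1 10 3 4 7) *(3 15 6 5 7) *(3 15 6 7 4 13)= [0, 10, 2, 13, 15, 4, 5, 1, 8, 9, 6, 11, 12, 3, 14, 7]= (1 10 6 5 4 15 7)(3 13)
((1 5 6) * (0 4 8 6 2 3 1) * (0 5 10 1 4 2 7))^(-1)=(0 7 5 6 8 4 3 2)(1 10)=((0 2 3 4 8 6 5 7)(1 10))^(-1)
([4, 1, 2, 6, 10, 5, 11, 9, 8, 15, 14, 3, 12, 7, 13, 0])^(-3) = (0 7 10 15 13 4 9 14)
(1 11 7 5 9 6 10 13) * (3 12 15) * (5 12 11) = [0, 5, 2, 11, 4, 9, 10, 12, 8, 6, 13, 7, 15, 1, 14, 3] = (1 5 9 6 10 13)(3 11 7 12 15)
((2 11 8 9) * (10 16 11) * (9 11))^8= ((2 10 16 9)(8 11))^8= (16)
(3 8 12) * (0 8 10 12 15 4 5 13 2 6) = (0 8 15 4 5 13 2 6)(3 10 12) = [8, 1, 6, 10, 5, 13, 0, 7, 15, 9, 12, 11, 3, 2, 14, 4]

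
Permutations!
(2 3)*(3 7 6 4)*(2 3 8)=[0, 1, 7, 3, 8, 5, 4, 6, 2]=(2 7 6 4 8)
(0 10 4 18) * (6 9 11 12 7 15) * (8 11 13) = [10, 1, 2, 3, 18, 5, 9, 15, 11, 13, 4, 12, 7, 8, 14, 6, 16, 17, 0] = (0 10 4 18)(6 9 13 8 11 12 7 15)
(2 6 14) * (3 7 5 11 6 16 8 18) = (2 16 8 18 3 7 5 11 6 14) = [0, 1, 16, 7, 4, 11, 14, 5, 18, 9, 10, 6, 12, 13, 2, 15, 8, 17, 3]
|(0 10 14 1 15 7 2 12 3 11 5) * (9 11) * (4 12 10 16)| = 24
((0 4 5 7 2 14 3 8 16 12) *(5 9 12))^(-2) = ((0 4 9 12)(2 14 3 8 16 5 7))^(-2) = (0 9)(2 5 8 14 7 16 3)(4 12)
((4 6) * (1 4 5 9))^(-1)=(1 9 5 6 4)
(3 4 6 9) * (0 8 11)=(0 8 11)(3 4 6 9)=[8, 1, 2, 4, 6, 5, 9, 7, 11, 3, 10, 0]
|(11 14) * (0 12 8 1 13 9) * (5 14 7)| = 12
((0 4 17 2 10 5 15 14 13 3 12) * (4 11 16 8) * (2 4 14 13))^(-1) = (0 12 3 13 15 5 10 2 14 8 16 11)(4 17)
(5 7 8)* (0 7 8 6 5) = (0 7 6 5 8) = [7, 1, 2, 3, 4, 8, 5, 6, 0]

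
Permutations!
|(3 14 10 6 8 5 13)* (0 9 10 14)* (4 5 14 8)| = 8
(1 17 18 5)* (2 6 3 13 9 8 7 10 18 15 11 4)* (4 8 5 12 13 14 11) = (1 17 15 4 2 6 3 14 11 8 7 10 18 12 13 9 5) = [0, 17, 6, 14, 2, 1, 3, 10, 7, 5, 18, 8, 13, 9, 11, 4, 16, 15, 12]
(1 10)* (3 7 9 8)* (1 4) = (1 10 4)(3 7 9 8) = [0, 10, 2, 7, 1, 5, 6, 9, 3, 8, 4]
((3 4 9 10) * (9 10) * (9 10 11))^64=((3 4 11 9 10))^64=(3 10 9 11 4)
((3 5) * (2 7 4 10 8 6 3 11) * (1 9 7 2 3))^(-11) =(1 4 6 7 8 9 10)(3 5 11)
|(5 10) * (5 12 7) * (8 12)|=5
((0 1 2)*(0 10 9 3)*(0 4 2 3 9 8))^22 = ((0 1 3 4 2 10 8))^22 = (0 1 3 4 2 10 8)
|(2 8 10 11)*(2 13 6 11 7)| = 12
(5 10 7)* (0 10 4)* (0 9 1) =[10, 0, 2, 3, 9, 4, 6, 5, 8, 1, 7] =(0 10 7 5 4 9 1)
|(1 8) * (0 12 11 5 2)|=|(0 12 11 5 2)(1 8)|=10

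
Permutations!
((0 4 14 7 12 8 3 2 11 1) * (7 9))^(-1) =((0 4 14 9 7 12 8 3 2 11 1))^(-1) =(0 1 11 2 3 8 12 7 9 14 4)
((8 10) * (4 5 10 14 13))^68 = ((4 5 10 8 14 13))^68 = (4 10 14)(5 8 13)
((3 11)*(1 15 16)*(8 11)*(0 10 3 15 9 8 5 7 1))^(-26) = (0 8 5 16 9 3 15 1 10 11 7)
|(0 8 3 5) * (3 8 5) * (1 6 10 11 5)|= |(0 1 6 10 11 5)|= 6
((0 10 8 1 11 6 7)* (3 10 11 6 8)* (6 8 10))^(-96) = (11) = ((0 11 10 3 6 7)(1 8))^(-96)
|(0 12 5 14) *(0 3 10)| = |(0 12 5 14 3 10)| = 6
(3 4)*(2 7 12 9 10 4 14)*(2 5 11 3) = (2 7 12 9 10 4)(3 14 5 11) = [0, 1, 7, 14, 2, 11, 6, 12, 8, 10, 4, 3, 9, 13, 5]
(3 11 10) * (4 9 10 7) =(3 11 7 4 9 10) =[0, 1, 2, 11, 9, 5, 6, 4, 8, 10, 3, 7]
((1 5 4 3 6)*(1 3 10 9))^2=((1 5 4 10 9)(3 6))^2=(1 4 9 5 10)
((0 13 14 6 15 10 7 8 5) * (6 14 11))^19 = (0 13 11 6 15 10 7 8 5)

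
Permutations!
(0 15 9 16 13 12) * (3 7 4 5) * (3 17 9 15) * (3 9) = (0 9 16 13 12)(3 7 4 5 17) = [9, 1, 2, 7, 5, 17, 6, 4, 8, 16, 10, 11, 0, 12, 14, 15, 13, 3]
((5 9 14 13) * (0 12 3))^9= (5 9 14 13)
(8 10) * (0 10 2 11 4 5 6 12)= [10, 1, 11, 3, 5, 6, 12, 7, 2, 9, 8, 4, 0]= (0 10 8 2 11 4 5 6 12)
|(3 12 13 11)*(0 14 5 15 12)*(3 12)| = |(0 14 5 15 3)(11 12 13)| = 15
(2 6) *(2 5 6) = [0, 1, 2, 3, 4, 6, 5] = (5 6)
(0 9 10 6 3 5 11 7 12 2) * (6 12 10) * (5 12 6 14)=(0 9 14 5 11 7 10 6 3 12 2)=[9, 1, 0, 12, 4, 11, 3, 10, 8, 14, 6, 7, 2, 13, 5]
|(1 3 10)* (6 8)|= |(1 3 10)(6 8)|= 6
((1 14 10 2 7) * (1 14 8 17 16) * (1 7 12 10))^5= ((1 8 17 16 7 14)(2 12 10))^5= (1 14 7 16 17 8)(2 10 12)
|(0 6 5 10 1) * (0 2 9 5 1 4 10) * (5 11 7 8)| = |(0 6 1 2 9 11 7 8 5)(4 10)| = 18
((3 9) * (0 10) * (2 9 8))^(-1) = (0 10)(2 8 3 9)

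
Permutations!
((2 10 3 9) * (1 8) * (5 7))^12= ((1 8)(2 10 3 9)(5 7))^12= (10)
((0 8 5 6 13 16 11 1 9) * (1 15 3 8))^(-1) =(0 9 1)(3 15 11 16 13 6 5 8)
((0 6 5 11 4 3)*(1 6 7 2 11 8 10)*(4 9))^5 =((0 7 2 11 9 4 3)(1 6 5 8 10))^5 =(0 4 11 7 3 9 2)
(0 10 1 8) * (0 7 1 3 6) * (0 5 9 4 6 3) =(0 10)(1 8 7)(4 6 5 9) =[10, 8, 2, 3, 6, 9, 5, 1, 7, 4, 0]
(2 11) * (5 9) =[0, 1, 11, 3, 4, 9, 6, 7, 8, 5, 10, 2] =(2 11)(5 9)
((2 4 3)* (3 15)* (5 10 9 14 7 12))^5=(2 4 15 3)(5 12 7 14 9 10)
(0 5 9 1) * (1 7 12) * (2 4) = (0 5 9 7 12 1)(2 4) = [5, 0, 4, 3, 2, 9, 6, 12, 8, 7, 10, 11, 1]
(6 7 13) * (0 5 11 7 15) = [5, 1, 2, 3, 4, 11, 15, 13, 8, 9, 10, 7, 12, 6, 14, 0] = (0 5 11 7 13 6 15)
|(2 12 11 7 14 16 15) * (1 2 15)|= |(1 2 12 11 7 14 16)|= 7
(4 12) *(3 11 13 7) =(3 11 13 7)(4 12) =[0, 1, 2, 11, 12, 5, 6, 3, 8, 9, 10, 13, 4, 7]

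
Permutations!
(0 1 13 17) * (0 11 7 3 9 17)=[1, 13, 2, 9, 4, 5, 6, 3, 8, 17, 10, 7, 12, 0, 14, 15, 16, 11]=(0 1 13)(3 9 17 11 7)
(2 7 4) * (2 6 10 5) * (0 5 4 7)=(0 5 2)(4 6 10)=[5, 1, 0, 3, 6, 2, 10, 7, 8, 9, 4]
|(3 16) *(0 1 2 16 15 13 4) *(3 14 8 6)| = |(0 1 2 16 14 8 6 3 15 13 4)| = 11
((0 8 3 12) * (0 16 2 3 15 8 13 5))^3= (2 16 12 3)(8 15)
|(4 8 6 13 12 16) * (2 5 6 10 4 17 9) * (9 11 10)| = 12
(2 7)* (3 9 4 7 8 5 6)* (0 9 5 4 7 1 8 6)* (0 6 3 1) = (0 9 7 2 3 5 6 1 8 4) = [9, 8, 3, 5, 0, 6, 1, 2, 4, 7]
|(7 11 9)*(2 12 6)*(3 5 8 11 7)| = |(2 12 6)(3 5 8 11 9)| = 15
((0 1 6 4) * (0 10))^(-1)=(0 10 4 6 1)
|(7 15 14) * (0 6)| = 6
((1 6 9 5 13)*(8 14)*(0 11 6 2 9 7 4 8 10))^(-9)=((0 11 6 7 4 8 14 10)(1 2 9 5 13))^(-9)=(0 10 14 8 4 7 6 11)(1 2 9 5 13)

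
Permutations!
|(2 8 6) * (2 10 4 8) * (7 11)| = 4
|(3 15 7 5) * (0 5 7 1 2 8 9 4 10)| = 10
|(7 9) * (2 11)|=2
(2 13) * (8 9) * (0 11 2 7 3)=[11, 1, 13, 0, 4, 5, 6, 3, 9, 8, 10, 2, 12, 7]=(0 11 2 13 7 3)(8 9)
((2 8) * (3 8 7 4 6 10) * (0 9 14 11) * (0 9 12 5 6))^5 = (0 3)(2 5)(4 10)(6 7)(8 12)(9 11 14)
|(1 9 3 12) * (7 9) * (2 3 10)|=|(1 7 9 10 2 3 12)|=7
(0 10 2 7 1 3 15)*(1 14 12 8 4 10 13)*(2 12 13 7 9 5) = (0 7 14 13 1 3 15)(2 9 5)(4 10 12 8) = [7, 3, 9, 15, 10, 2, 6, 14, 4, 5, 12, 11, 8, 1, 13, 0]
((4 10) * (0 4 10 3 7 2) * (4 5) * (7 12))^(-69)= (0 5 4 3 12 7 2)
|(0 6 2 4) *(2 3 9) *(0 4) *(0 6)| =|(2 6 3 9)| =4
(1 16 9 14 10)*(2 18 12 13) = (1 16 9 14 10)(2 18 12 13) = [0, 16, 18, 3, 4, 5, 6, 7, 8, 14, 1, 11, 13, 2, 10, 15, 9, 17, 12]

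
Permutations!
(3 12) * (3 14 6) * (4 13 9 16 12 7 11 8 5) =(3 7 11 8 5 4 13 9 16 12 14 6) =[0, 1, 2, 7, 13, 4, 3, 11, 5, 16, 10, 8, 14, 9, 6, 15, 12]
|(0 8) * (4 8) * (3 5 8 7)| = 6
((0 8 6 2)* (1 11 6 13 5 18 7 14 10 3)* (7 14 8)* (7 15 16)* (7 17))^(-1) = (0 2 6 11 1 3 10 14 18 5 13 8 7 17 16 15)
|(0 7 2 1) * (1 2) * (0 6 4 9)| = |(0 7 1 6 4 9)| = 6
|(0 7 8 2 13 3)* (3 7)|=4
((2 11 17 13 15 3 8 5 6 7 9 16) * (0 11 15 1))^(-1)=(0 1 13 17 11)(2 16 9 7 6 5 8 3 15)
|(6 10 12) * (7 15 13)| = 3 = |(6 10 12)(7 15 13)|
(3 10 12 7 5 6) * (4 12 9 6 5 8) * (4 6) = (3 10 9 4 12 7 8 6) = [0, 1, 2, 10, 12, 5, 3, 8, 6, 4, 9, 11, 7]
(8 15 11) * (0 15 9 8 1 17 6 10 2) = (0 15 11 1 17 6 10 2)(8 9) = [15, 17, 0, 3, 4, 5, 10, 7, 9, 8, 2, 1, 12, 13, 14, 11, 16, 6]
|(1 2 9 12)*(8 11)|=|(1 2 9 12)(8 11)|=4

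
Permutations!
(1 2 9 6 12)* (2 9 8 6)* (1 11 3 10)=(1 9 2 8 6 12 11 3 10)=[0, 9, 8, 10, 4, 5, 12, 7, 6, 2, 1, 3, 11]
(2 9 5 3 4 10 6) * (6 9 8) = (2 8 6)(3 4 10 9 5) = [0, 1, 8, 4, 10, 3, 2, 7, 6, 5, 9]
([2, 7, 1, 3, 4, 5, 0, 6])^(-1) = [6, 2, 0, 3, 4, 5, 7, 1]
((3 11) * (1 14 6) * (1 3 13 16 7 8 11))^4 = (7 16 13 11 8)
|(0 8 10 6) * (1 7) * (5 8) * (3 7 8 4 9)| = 10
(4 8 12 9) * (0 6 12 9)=[6, 1, 2, 3, 8, 5, 12, 7, 9, 4, 10, 11, 0]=(0 6 12)(4 8 9)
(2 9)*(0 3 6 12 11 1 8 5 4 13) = (0 3 6 12 11 1 8 5 4 13)(2 9) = [3, 8, 9, 6, 13, 4, 12, 7, 5, 2, 10, 1, 11, 0]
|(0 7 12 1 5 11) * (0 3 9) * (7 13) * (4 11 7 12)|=10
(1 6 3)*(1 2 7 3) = (1 6)(2 7 3) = [0, 6, 7, 2, 4, 5, 1, 3]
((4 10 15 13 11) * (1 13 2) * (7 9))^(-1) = (1 2 15 10 4 11 13)(7 9)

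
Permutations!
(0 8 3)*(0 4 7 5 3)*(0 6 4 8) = (3 8 6 4 7 5) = [0, 1, 2, 8, 7, 3, 4, 5, 6]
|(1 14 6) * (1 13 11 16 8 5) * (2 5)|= |(1 14 6 13 11 16 8 2 5)|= 9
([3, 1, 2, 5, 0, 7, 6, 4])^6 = [3, 1, 2, 5, 0, 7, 6, 4]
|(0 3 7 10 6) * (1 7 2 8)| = 8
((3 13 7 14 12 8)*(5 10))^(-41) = ((3 13 7 14 12 8)(5 10))^(-41) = (3 13 7 14 12 8)(5 10)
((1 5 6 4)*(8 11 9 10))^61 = ((1 5 6 4)(8 11 9 10))^61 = (1 5 6 4)(8 11 9 10)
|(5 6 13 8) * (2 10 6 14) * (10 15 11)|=9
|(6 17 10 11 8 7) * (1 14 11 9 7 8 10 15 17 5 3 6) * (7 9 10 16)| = |(1 14 11 16 7)(3 6 5)(15 17)| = 30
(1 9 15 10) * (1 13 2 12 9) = [0, 1, 12, 3, 4, 5, 6, 7, 8, 15, 13, 11, 9, 2, 14, 10] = (2 12 9 15 10 13)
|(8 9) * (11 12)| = |(8 9)(11 12)| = 2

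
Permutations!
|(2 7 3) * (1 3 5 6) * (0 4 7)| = 8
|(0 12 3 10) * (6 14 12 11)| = 7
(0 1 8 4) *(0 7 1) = (1 8 4 7) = [0, 8, 2, 3, 7, 5, 6, 1, 4]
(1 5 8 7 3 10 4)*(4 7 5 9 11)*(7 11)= (1 9 7 3 10 11 4)(5 8)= [0, 9, 2, 10, 1, 8, 6, 3, 5, 7, 11, 4]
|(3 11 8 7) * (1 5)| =4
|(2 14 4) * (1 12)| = |(1 12)(2 14 4)| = 6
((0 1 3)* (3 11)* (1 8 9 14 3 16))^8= (0 14 8 3 9)(1 16 11)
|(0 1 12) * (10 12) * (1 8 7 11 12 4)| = |(0 8 7 11 12)(1 10 4)| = 15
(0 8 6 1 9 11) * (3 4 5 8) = [3, 9, 2, 4, 5, 8, 1, 7, 6, 11, 10, 0] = (0 3 4 5 8 6 1 9 11)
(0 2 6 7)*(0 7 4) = (7)(0 2 6 4) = [2, 1, 6, 3, 0, 5, 4, 7]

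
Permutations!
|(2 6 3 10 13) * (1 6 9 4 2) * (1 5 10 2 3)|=12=|(1 6)(2 9 4 3)(5 10 13)|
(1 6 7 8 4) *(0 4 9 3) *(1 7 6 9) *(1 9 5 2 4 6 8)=(0 6 8 9 3)(1 5 2 4 7)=[6, 5, 4, 0, 7, 2, 8, 1, 9, 3]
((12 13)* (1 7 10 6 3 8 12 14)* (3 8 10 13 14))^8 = (1 14 12 8 6 10 3 13 7)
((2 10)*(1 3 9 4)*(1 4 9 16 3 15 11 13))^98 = ((1 15 11 13)(2 10)(3 16))^98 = (16)(1 11)(13 15)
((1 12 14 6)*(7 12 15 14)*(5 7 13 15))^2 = ((1 5 7 12 13 15 14 6))^2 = (1 7 13 14)(5 12 15 6)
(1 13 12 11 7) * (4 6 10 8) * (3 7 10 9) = (1 13 12 11 10 8 4 6 9 3 7) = [0, 13, 2, 7, 6, 5, 9, 1, 4, 3, 8, 10, 11, 12]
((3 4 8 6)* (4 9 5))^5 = ((3 9 5 4 8 6))^5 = (3 6 8 4 5 9)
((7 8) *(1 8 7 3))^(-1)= ((1 8 3))^(-1)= (1 3 8)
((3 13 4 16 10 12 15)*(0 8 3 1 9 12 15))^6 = (0 10 8 15 3 1 13 9 4 12 16)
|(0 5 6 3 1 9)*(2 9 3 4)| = |(0 5 6 4 2 9)(1 3)| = 6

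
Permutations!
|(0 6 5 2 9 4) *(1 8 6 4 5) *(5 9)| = |(9)(0 4)(1 8 6)(2 5)| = 6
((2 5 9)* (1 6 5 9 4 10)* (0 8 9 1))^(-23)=(0 1 10 2 4 9 5 8 6)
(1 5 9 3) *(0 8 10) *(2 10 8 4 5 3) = [4, 3, 10, 1, 5, 9, 6, 7, 8, 2, 0] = (0 4 5 9 2 10)(1 3)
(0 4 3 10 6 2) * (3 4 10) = (0 10 6 2) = [10, 1, 0, 3, 4, 5, 2, 7, 8, 9, 6]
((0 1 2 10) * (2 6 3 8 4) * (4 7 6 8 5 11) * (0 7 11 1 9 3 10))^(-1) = ((0 9 3 5 1 8 11 4 2)(6 10 7))^(-1) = (0 2 4 11 8 1 5 3 9)(6 7 10)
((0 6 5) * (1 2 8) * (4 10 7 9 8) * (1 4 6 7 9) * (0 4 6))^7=(0 2 1 7)(4 10 9 8 6 5)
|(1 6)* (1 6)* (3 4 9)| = |(3 4 9)| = 3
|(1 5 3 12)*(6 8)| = 4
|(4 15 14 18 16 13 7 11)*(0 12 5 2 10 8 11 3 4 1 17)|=72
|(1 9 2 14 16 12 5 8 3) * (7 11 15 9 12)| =35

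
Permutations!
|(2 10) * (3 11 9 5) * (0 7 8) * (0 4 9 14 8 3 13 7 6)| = 18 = |(0 6)(2 10)(3 11 14 8 4 9 5 13 7)|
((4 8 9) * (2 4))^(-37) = ((2 4 8 9))^(-37) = (2 9 8 4)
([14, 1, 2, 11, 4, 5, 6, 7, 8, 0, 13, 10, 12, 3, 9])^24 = [0, 1, 2, 3, 4, 5, 6, 7, 8, 9, 10, 11, 12, 13, 14]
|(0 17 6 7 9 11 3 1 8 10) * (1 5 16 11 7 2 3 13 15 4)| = 14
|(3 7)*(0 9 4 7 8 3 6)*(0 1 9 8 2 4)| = |(0 8 3 2 4 7 6 1 9)| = 9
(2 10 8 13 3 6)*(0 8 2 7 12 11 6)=(0 8 13 3)(2 10)(6 7 12 11)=[8, 1, 10, 0, 4, 5, 7, 12, 13, 9, 2, 6, 11, 3]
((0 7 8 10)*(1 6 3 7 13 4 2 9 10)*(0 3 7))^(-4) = (0 2 3 4 10 13 9)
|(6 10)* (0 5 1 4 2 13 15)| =|(0 5 1 4 2 13 15)(6 10)| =14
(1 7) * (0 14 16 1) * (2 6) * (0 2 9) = (0 14 16 1 7 2 6 9) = [14, 7, 6, 3, 4, 5, 9, 2, 8, 0, 10, 11, 12, 13, 16, 15, 1]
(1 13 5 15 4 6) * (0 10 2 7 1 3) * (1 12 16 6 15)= (0 10 2 7 12 16 6 3)(1 13 5)(4 15)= [10, 13, 7, 0, 15, 1, 3, 12, 8, 9, 2, 11, 16, 5, 14, 4, 6]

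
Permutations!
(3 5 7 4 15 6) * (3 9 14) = (3 5 7 4 15 6 9 14) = [0, 1, 2, 5, 15, 7, 9, 4, 8, 14, 10, 11, 12, 13, 3, 6]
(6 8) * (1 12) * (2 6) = (1 12)(2 6 8) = [0, 12, 6, 3, 4, 5, 8, 7, 2, 9, 10, 11, 1]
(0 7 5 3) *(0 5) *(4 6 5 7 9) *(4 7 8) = (0 9 7)(3 8 4 6 5) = [9, 1, 2, 8, 6, 3, 5, 0, 4, 7]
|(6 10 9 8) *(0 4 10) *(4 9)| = 4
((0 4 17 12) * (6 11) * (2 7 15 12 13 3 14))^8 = (0 15 2 3 17)(4 12 7 14 13)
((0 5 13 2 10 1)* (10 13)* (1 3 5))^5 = (0 1)(2 13)(3 10 5)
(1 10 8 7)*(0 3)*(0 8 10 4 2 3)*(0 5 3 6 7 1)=(10)(0 5 3 8 1 4 2 6 7)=[5, 4, 6, 8, 2, 3, 7, 0, 1, 9, 10]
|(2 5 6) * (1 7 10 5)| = |(1 7 10 5 6 2)| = 6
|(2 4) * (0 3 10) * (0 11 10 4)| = 4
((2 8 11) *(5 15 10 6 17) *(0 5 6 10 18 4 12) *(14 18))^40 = (0 4 14 5 12 18 15)(2 8 11)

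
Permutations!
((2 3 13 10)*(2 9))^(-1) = ((2 3 13 10 9))^(-1) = (2 9 10 13 3)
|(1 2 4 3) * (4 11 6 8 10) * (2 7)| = |(1 7 2 11 6 8 10 4 3)| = 9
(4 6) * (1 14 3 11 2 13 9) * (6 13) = (1 14 3 11 2 6 4 13 9) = [0, 14, 6, 11, 13, 5, 4, 7, 8, 1, 10, 2, 12, 9, 3]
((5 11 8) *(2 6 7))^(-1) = ((2 6 7)(5 11 8))^(-1) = (2 7 6)(5 8 11)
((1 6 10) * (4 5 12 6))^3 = ((1 4 5 12 6 10))^3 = (1 12)(4 6)(5 10)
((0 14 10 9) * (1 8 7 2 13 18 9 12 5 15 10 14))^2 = (0 8 2 18)(1 7 13 9)(5 10)(12 15)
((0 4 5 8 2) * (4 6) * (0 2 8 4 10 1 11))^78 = (0 1 6 11 10)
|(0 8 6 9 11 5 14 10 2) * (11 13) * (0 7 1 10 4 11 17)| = 12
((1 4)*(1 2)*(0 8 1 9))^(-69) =(0 4)(1 9)(2 8)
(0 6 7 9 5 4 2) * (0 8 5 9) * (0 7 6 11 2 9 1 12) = (0 11 2 8 5 4 9 1 12) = [11, 12, 8, 3, 9, 4, 6, 7, 5, 1, 10, 2, 0]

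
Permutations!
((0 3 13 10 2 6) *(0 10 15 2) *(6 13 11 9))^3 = (15)(0 9)(3 6)(10 11)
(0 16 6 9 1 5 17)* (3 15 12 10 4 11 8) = (0 16 6 9 1 5 17)(3 15 12 10 4 11 8) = [16, 5, 2, 15, 11, 17, 9, 7, 3, 1, 4, 8, 10, 13, 14, 12, 6, 0]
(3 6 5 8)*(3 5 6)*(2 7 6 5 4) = (2 7 6 5 8 4) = [0, 1, 7, 3, 2, 8, 5, 6, 4]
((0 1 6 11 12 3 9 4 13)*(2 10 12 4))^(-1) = (0 13 4 11 6 1)(2 9 3 12 10)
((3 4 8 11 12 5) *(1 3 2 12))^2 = (1 4 11 3 8)(2 5 12)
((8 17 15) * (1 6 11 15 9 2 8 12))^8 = (17)(1 15 6 12 11)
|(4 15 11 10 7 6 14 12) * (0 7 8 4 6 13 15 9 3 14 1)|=14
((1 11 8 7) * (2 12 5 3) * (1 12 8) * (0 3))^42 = (12)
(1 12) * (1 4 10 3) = [0, 12, 2, 1, 10, 5, 6, 7, 8, 9, 3, 11, 4] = (1 12 4 10 3)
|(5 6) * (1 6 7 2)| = |(1 6 5 7 2)| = 5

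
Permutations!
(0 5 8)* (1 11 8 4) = (0 5 4 1 11 8) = [5, 11, 2, 3, 1, 4, 6, 7, 0, 9, 10, 8]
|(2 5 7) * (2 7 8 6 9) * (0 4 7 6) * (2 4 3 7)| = |(0 3 7 6 9 4 2 5 8)| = 9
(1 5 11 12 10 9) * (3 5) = (1 3 5 11 12 10 9) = [0, 3, 2, 5, 4, 11, 6, 7, 8, 1, 9, 12, 10]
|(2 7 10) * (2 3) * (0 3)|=|(0 3 2 7 10)|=5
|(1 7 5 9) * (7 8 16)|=6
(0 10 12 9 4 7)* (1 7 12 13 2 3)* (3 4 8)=(0 10 13 2 4 12 9 8 3 1 7)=[10, 7, 4, 1, 12, 5, 6, 0, 3, 8, 13, 11, 9, 2]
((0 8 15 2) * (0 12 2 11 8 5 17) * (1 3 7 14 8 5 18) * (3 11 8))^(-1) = (0 17 5 11 1 18)(2 12)(3 14 7)(8 15)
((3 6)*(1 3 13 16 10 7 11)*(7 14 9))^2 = ((1 3 6 13 16 10 14 9 7 11))^2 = (1 6 16 14 7)(3 13 10 9 11)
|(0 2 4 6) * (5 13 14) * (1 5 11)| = 20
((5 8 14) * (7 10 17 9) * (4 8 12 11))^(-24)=(17)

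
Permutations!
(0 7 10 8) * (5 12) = (0 7 10 8)(5 12) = [7, 1, 2, 3, 4, 12, 6, 10, 0, 9, 8, 11, 5]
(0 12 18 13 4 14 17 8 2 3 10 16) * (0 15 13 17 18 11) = (0 12 11)(2 3 10 16 15 13 4 14 18 17 8) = [12, 1, 3, 10, 14, 5, 6, 7, 2, 9, 16, 0, 11, 4, 18, 13, 15, 8, 17]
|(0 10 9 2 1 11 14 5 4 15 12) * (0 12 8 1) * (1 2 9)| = |(0 10 1 11 14 5 4 15 8 2)| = 10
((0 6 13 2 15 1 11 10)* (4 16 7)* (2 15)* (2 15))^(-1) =(0 10 11 1 15 2 13 6)(4 7 16)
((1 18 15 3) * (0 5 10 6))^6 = ((0 5 10 6)(1 18 15 3))^6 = (0 10)(1 15)(3 18)(5 6)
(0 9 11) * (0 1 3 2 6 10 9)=[0, 3, 6, 2, 4, 5, 10, 7, 8, 11, 9, 1]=(1 3 2 6 10 9 11)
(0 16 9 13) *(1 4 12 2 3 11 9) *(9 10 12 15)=(0 16 1 4 15 9 13)(2 3 11 10 12)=[16, 4, 3, 11, 15, 5, 6, 7, 8, 13, 12, 10, 2, 0, 14, 9, 1]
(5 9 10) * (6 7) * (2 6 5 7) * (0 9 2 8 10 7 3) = [9, 1, 6, 0, 4, 2, 8, 5, 10, 7, 3] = (0 9 7 5 2 6 8 10 3)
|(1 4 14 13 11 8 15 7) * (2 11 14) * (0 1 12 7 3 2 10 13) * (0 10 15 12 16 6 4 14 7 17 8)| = |(0 1 14 10 13 7 16 6 4 15 3 2 11)(8 12 17)| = 39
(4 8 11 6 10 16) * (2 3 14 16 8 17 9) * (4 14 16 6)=[0, 1, 3, 16, 17, 5, 10, 7, 11, 2, 8, 4, 12, 13, 6, 15, 14, 9]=(2 3 16 14 6 10 8 11 4 17 9)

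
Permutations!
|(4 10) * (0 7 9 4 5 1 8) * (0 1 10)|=4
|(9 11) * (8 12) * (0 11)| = 6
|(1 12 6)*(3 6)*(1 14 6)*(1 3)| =2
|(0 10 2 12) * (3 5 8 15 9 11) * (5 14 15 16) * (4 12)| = 15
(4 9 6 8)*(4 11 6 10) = [0, 1, 2, 3, 9, 5, 8, 7, 11, 10, 4, 6] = (4 9 10)(6 8 11)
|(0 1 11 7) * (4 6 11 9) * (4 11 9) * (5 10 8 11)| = 10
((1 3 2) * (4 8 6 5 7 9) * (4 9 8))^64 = (9)(1 3 2)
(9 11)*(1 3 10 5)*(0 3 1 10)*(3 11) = (0 11 9 3)(5 10) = [11, 1, 2, 0, 4, 10, 6, 7, 8, 3, 5, 9]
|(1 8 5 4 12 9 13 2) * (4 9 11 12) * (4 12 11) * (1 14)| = |(1 8 5 9 13 2 14)(4 12)| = 14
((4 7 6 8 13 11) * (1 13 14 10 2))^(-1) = (1 2 10 14 8 6 7 4 11 13)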